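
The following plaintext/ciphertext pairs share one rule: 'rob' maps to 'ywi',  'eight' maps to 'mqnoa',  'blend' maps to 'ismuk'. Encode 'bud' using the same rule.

ick

The shift depends on letter class: consonant r→y is +7, but vowel o→w is +8. The rule splits by letter class: vowels +8, consonants +7.
Applying it to bud: b(cons)+7=i, u(vowel)+8=c, d(cons)+7=k.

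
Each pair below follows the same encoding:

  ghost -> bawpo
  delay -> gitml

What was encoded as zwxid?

The output letters match the input read backwards, each shifted +8: ghost reversed is tsohg. The word is reversed, then every letter is shifted forward by 8.
Undoing it on zwxid: shift back: z−8=r, w−8=o, x−8=p, i−8=a, d−8=v → ropav; then reverse → vapor.

vapor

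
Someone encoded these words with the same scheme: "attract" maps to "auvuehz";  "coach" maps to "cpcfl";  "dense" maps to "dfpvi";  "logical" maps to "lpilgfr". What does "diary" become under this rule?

The shift increases by 1 at each position, starting from +0: 0, 1, 2, ….
Applying it to diary: d+0=d, i+1=j, a+2=c, r+3=u, y+4=c.

djcuc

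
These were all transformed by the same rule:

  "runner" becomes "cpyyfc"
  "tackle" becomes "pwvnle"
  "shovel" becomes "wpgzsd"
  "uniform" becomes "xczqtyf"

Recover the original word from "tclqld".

The output letters match the input read backwards, each shifted +11: runner reversed is rennur. Read the word backwards and shift each letter +11.
Decoding tclqld: shift back: t−11=i, c−11=r, l−11=a, q−11=f, l−11=a, d−11=s → irafas; then reverse → safari.

safari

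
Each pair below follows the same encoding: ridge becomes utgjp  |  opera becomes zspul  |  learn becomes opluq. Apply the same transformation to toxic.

wzatf

The shift depends on letter class: consonant r→u is +3, but vowel i→t is +11. Vowels shift forward by 11 and consonants shift forward by 3.
For toxic: t(cons)+3=w, o(vowel)+11=z, x(cons)+3=a, i(vowel)+11=t, c(cons)+3=f.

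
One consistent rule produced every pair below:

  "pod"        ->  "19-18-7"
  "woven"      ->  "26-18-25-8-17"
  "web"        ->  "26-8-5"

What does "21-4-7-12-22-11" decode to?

p is letter #16 and maps to 19: an offset of 3. Each letter is replaced by its alphabet position (a=1..z=26) + 3.
Reversing it on 21-4-7-12-22-11: 21→(21−3)÷1=18=r, 4→(4−3)÷1=1=a, 7→(7−3)÷1=4=d, 12→(12−3)÷1=9=i, 22→(22−3)÷1=19=s, 11→(11−3)÷1=8=h.

radish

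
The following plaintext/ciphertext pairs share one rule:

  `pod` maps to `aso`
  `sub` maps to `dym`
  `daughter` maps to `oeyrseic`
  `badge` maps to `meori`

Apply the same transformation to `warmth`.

hecxes

Two shifts are in play — +4 for a/e/i/o/u, +11 for every other letter.
On warmth: w(cons)+11=h, a(vowel)+4=e, r(cons)+11=c, m(cons)+11=x, t(cons)+11=e, h(cons)+11=s.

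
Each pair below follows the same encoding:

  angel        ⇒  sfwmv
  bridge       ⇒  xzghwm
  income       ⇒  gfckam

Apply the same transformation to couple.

ckopvm

a(0)→s(18) and n(13)→f(5) fit y≡5x+18 (mod 26); the inverse of 5 mod 26 is 21. Each letter's alphabet position (a=0..z=25) is mapped through 5·x+18 mod 26 — an affine cipher.
For couple: c(2)→5·2+18≡2=c; o(14)→5·14+18≡10=k; u(20)→5·20+18≡14=o; p(15)→5·15+18≡15=p; l(11)→5·11+18≡21=v; e(4)→5·4+18≡12=m (all mod 26).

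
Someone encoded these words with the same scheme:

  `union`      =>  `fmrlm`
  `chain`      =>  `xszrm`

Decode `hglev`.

stove

Each letter is replaced by its mirror in the alphabet: a↔z, b↔y, c↔x, and so on (the Atbash cipher).
Decoding hglev: h↔s, g↔t, l↔o, e↔v, v↔e.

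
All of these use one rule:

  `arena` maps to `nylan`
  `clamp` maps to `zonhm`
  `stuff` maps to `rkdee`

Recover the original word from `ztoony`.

collar

a(0)→n(13) and r(17)→y(24) fit y≡19x+13 (mod 26); the inverse of 19 mod 26 is 11. This is an affine cipher: with a=0,…,z=25, each position x becomes (19x+13) mod 26.
Undoing it on ztoony: z(25)→11·(25−13)≡2=c; t(19)→11·(19−13)≡14=o; o(14)→11·(14−13)≡11=l; o(14)→11·(14−13)≡11=l; n(13)→11·(13−13)≡0=a; y(24)→11·(24−13)≡17=r (all mod 26).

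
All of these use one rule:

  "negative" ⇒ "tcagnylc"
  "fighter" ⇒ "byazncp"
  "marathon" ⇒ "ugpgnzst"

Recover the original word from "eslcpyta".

covering

n(13)→t(19) and e(4)→c(2) fit y≡25x+6 (mod 26); the inverse of 25 mod 26 is 25. Treating letters as 0–25, the rule is x ↦ 25x + 6 (mod 26).
Reversing it on eslcpyta: e(4)→25·(4−6)≡2=c; s(18)→25·(18−6)≡14=o; l(11)→25·(11−6)≡21=v; c(2)→25·(2−6)≡4=e; p(15)→25·(15−6)≡17=r; y(24)→25·(24−6)≡8=i; t(19)→25·(19−6)≡13=n; a(0)→25·(0−6)≡6=g (all mod 26).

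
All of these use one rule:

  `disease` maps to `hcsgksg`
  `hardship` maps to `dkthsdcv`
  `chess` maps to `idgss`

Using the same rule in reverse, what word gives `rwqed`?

tough

Treating letters as 0–25, the rule is x ↦ 25x + 10 (mod 26).
Reversing it on rwqed: r(17)→25·(17−10)≡19=t; w(22)→25·(22−10)≡14=o; q(16)→25·(16−10)≡20=u; e(4)→25·(4−10)≡6=g; d(3)→25·(3−10)≡7=h (all mod 26).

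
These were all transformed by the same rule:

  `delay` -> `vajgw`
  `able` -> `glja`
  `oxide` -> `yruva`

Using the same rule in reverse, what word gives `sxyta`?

stone

d(3)→v(21) and e(4)→a(0) fit y≡5x+6 (mod 26); the inverse of 5 mod 26 is 21. This is an affine cipher: with a=0,…,z=25, each position x becomes (5x+6) mod 26.
Undoing it on sxyta: s(18)→21·(18−6)≡18=s; x(23)→21·(23−6)≡19=t; y(24)→21·(24−6)≡14=o; t(19)→21·(19−6)≡13=n; a(0)→21·(0−6)≡4=e (all mod 26).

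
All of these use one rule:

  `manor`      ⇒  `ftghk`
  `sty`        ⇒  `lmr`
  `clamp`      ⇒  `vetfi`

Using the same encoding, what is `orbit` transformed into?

hkubm

Every letter moves 19 places later in the alphabet, wrapping around z→a.
Applying it to orbit: o+19=h, r+19=k, b+19=u, i+19=b, t+19=m.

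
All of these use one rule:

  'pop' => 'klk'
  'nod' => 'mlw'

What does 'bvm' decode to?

Each pair mirrors across the alphabet (p↔k, o↔l, p↔k): positions sum to 25. Letters are reflected about the middle of the alphabet (position → 25−position): Atbash.
Reversing it on bvm: b↔y, v↔e, m↔n.

yen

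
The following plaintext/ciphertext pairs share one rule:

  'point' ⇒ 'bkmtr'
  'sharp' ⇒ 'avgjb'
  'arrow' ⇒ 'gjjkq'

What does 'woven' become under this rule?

This is an affine cipher: with a=0,…,z=25, each position x becomes (17x+6) mod 26.
On woven: w(22)→17·22+6≡16=q; o(14)→17·14+6≡10=k; v(21)→17·21+6≡25=z; e(4)→17·4+6≡22=w; n(13)→17·13+6≡19=t (all mod 26).

qkzwt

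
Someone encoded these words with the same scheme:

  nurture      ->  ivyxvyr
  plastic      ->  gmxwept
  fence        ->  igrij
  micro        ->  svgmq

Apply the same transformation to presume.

The output letters match the input read backwards, each shifted +4: nurture reversed is erutrun. The word is reversed, then every letter is shifted forward by 4.
For presume: reverse → emuserp; then shift: e+4=i, m+4=q, u+4=y, s+4=w, e+4=i, r+4=v, p+4=t.

iqywivt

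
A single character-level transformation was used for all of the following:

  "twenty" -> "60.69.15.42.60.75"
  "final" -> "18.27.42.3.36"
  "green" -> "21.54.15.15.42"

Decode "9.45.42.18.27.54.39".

confirm

t(#20)→60 and w(#23)→69: differences scale by 3, so n = 3·pos + 0. With a=1..z=26, the number is 3·pos.
Undoing it on 9.45.42.18.27.54.39: 9→(9−0)÷3=3=c, 45→(45−0)÷3=15=o, 42→(42−0)÷3=14=n, 18→(18−0)÷3=6=f, 27→(27−0)÷3=9=i, 54→(54−0)÷3=18=r, 39→(39−0)÷3=13=m.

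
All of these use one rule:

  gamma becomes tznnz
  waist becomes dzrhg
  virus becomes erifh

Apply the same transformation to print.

kirmg

Each pair mirrors across the alphabet (g↔t, a↔z, m↔n): positions sum to 25. Letters are reflected about the middle of the alphabet (position → 25−position): Atbash.
Applying it to print: p↔k, r↔i, i↔r, n↔m, t↔g.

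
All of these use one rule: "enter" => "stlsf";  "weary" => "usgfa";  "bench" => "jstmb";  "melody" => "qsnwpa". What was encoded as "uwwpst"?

This is an affine cipher: with a=0,…,z=25, each position x becomes (3x+6) mod 26.
Reversing it on uwwpst: u(20)→9·(20−6)≡22=w; w(22)→9·(22−6)≡14=o; w(22)→9·(22−6)≡14=o; p(15)→9·(15−6)≡3=d; s(18)→9·(18−6)≡4=e; t(19)→9·(19−6)≡13=n (all mod 26).

wooden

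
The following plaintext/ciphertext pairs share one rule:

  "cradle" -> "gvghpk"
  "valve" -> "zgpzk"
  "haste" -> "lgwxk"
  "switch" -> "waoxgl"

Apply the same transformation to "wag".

agk

The rule splits by letter class: vowels +6, consonants +4.
For wag: w(cons)+4=a, a(vowel)+6=g, g(cons)+4=k.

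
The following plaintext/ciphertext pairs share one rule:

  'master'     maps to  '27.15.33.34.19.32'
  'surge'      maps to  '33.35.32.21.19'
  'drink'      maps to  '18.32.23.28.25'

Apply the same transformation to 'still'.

Each letter is replaced by its alphabet position (a=1..z=26) + 14.
Applying it to still: s=19→33, t=20→34, i=9→23, l=12→26, l=12→26.

33.34.23.26.26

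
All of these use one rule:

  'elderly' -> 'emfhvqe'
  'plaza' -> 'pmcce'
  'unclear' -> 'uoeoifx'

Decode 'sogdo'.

sneak

In elderly: e→e is +0, l→m is +1, d→f is +2, e→h is +3 — the shift increases by 1 each position. Letter i (0-indexed) is shifted by i+0, so successive shifts are 0, 1, 2, ….
Reversing it on sogdo: s−0=s, o−1=n, g−2=e, d−3=a, o−4=k.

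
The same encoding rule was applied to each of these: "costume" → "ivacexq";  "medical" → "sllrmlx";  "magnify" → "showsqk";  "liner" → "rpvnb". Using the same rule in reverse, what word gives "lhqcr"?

The shift increases by 1 at each position, starting from +6: 6, 7, 8, ….
Decoding lhqcr: l−6=f, h−7=a, q−8=i, c−9=t, r−10=h.

faith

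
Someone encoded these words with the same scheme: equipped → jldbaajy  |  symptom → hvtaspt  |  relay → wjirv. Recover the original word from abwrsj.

pirate

e(4)→j(9) and q(16)→l(11) fit y≡11x+17 (mod 26); the inverse of 11 mod 26 is 19. Each letter's alphabet position (a=0..z=25) is mapped through 11·x+17 mod 26 — an affine cipher.
Decoding abwrsj: a(0)→19·(0−17)≡15=p; b(1)→19·(1−17)≡8=i; w(22)→19·(22−17)≡17=r; r(17)→19·(17−17)≡0=a; s(18)→19·(18−17)≡19=t; j(9)→19·(9−17)≡4=e (all mod 26).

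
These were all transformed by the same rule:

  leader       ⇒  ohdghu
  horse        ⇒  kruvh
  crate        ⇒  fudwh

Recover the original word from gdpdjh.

Compare letters: l→o is +3, e→h is +3, a→d is +3 — a constant shift. This is a Caesar cipher with shift 3.
Decoding gdpdjh: g−3=d, d−3=a, p−3=m, d−3=a, j−3=g, h−3=e.

damage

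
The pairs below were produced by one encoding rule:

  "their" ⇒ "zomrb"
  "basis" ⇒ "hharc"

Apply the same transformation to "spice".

In their: t→z is +6, h→o is +7, e→m is +8, i→r is +9 — the shift increases by 1 each position. Letter i (0-indexed) is shifted by i+6, so successive shifts are 6, 7, 8, ….
Applying it to spice: s+6=y, p+7=w, i+8=q, c+9=l, e+10=o.

ywqlo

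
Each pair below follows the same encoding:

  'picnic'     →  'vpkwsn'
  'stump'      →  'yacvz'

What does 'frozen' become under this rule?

lywioy

In picnic: p→v is +6, i→p is +7, c→k is +8, n→w is +9 — the shift increases by 1 each position. The shift increases by 1 at each position, starting from +6: 6, 7, 8, ….
Applying it to frozen: f+6=l, r+7=y, o+8=w, z+9=i, e+10=o, n+11=y.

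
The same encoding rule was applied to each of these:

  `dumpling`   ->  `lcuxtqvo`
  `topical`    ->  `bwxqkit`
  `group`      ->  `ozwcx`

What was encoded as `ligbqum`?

daytime

It's a constant shift of +8 (ROT8).
Reversing it on ligbqum: l−8=d, i−8=a, g−8=y, b−8=t, q−8=i, u−8=m, m−8=e.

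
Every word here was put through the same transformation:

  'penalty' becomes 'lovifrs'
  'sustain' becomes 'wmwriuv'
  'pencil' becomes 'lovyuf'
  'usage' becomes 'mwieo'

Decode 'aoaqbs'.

p(15)→l(11) and e(4)→o(14) fit y≡21x+8 (mod 26); the inverse of 21 mod 26 is 5. Treating letters as 0–25, the rule is x ↦ 21x + 8 (mod 26).
Undoing it on aoaqbs: a(0)→5·(0−8)≡12=m; o(14)→5·(14−8)≡4=e; a(0)→5·(0−8)≡12=m; q(16)→5·(16−8)≡14=o; b(1)→5·(1−8)≡17=r; s(18)→5·(18−8)≡24=y (all mod 26).

memory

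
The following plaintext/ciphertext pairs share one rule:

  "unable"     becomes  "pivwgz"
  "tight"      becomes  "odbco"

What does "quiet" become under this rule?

Compare letters: u→p is +21, n→i is +21, a→v is +21 — a constant shift. Each letter is shifted forward by 21 in the alphabet (a Caesar shift of +21).
Applying it to quiet: q+21=l, u+21=p, i+21=d, e+21=z, t+21=o.

lpdzo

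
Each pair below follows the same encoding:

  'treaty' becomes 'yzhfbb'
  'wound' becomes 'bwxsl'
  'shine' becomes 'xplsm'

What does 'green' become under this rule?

lzhjv

Shifts by position in treaty: pos 0: t→y (+5), pos 1: r→z (+8), pos 2: e→h (+3), pos 3: a→f (+5), pos 4: t→b (+8), pos 5: y→b (+3) — repeating every 3. A repeating key of period 3 is used — shifts +5, +8, +3 over and over.
For green: g+5=l, r+8=z, e+3=h, e+5=j, n+8=v.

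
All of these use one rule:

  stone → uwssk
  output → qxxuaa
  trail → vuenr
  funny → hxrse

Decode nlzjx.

In stone: s→u is +2, t→w is +3, o→s is +4, n→s is +5 — the shift increases by 1 each position. Letter i (0-indexed) is shifted by i+2, so successive shifts are 2, 3, 4, ….
Undoing it on nlzjx: n−2=l, l−3=i, z−4=v, j−5=e, x−6=r.

liver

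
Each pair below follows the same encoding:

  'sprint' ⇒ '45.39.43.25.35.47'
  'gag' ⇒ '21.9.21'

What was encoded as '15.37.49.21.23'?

Each letter becomes 2×(its alphabet position, a=1..z=26) + 7.
Undoing it on 15.37.49.21.23: 15→(15−7)÷2=4=d, 37→(37−7)÷2=15=o, 49→(49−7)÷2=21=u, 21→(21−7)÷2=7=g, 23→(23−7)÷2=8=h.

dough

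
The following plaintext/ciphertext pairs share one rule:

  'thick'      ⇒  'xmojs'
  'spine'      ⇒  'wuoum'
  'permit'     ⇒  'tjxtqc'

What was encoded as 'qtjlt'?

model

Letter i (0-indexed) is shifted by i+4, so successive shifts are 4, 5, 6, ….
Decoding qtjlt: q−4=m, t−5=o, j−6=d, l−7=e, t−8=l.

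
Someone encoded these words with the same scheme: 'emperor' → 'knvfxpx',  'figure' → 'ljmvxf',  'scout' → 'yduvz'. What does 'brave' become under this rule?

hsgwk

Shifts by position in emperor: pos 0: e→k (+6), pos 1: m→n (+1), pos 2: p→v (+6), pos 3: e→f (+1) — repeating every 2. The shifts repeat in a cycle of length 2: positions 0,1,… shift by +6, +1, then the pattern repeats.
Applying it to brave: b+6=h, r+1=s, a+6=g, v+1=w, e+6=k.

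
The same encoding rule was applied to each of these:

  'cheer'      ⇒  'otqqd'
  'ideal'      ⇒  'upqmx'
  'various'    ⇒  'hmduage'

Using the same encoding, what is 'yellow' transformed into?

kqxxai

Compare letters: c→o is +12, h→t is +12, e→q is +12 — a constant shift. This is a Caesar cipher with shift 12.
Applying it to yellow: y+12=k, e+12=q, l+12=x, l+12=x, o+12=a, w+12=i.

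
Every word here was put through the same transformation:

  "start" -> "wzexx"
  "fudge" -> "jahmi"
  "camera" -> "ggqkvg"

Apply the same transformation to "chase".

Shifts by position in start: pos 0: s→w (+4), pos 1: t→z (+6), pos 2: a→e (+4), pos 3: r→x (+6) — repeating every 2. A repeating key of period 2 is used — shifts +4, +6 over and over.
Applying it to chase: c+4=g, h+6=n, a+4=e, s+6=y, e+4=i.

gneyi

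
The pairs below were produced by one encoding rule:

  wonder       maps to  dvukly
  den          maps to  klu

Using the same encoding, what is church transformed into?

Each letter is shifted forward by 7 in the alphabet (a Caesar shift of +7).
On church: c+7=j, h+7=o, u+7=b, r+7=y, c+7=j, h+7=o.

jobyjo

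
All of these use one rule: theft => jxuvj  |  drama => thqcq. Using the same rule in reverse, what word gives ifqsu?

Compare letters: t→j is +16, h→x is +16, e→u is +16 — a constant shift. It's a constant shift of +16 (ROT16).
Decoding ifqsu: i−16=s, f−16=p, q−16=a, s−16=c, u−16=e.

space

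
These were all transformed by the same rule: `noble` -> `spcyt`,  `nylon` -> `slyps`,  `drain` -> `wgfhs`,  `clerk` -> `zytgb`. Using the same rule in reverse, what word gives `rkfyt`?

whale

n(13)→s(18) and o(14)→p(15) fit y≡23x+5 (mod 26); the inverse of 23 mod 26 is 17. Treating letters as 0–25, the rule is x ↦ 23x + 5 (mod 26).
Decoding rkfyt: r(17)→17·(17−5)≡22=w; k(10)→17·(10−5)≡7=h; f(5)→17·(5−5)≡0=a; y(24)→17·(24−5)≡11=l; t(19)→17·(19−5)≡4=e (all mod 26).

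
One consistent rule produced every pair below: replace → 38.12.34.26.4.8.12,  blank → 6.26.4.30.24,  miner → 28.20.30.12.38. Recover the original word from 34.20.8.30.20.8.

picnic

r(#18)→38 and e(#5)→12: differences scale by 2, so n = 2·pos + 2. With a=1..z=26, the number is 2·pos + 2.
Decoding 34.20.8.30.20.8: 34→(34−2)÷2=16=p, 20→(20−2)÷2=9=i, 8→(8−2)÷2=3=c, 30→(30−2)÷2=14=n, 20→(20−2)÷2=9=i, 8→(8−2)÷2=3=c.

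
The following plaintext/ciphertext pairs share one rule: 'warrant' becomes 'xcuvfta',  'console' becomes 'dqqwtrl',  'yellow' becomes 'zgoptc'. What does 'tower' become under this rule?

In warrant: w→x is +1, a→c is +2, r→u is +3, r→v is +4 — the shift increases by 1 each position. Letter i (0-indexed) is shifted by i+1, so successive shifts are 1, 2, 3, ….
For tower: t+1=u, o+2=q, w+3=z, e+4=i, r+5=w.

uqziw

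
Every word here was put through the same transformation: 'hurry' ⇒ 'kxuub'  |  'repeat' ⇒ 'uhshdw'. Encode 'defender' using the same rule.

ghihqghu

This is a Caesar cipher with shift 3.
On defender: d+3=g, e+3=h, f+3=i, e+3=h, n+3=q, d+3=g, e+3=h, r+3=u.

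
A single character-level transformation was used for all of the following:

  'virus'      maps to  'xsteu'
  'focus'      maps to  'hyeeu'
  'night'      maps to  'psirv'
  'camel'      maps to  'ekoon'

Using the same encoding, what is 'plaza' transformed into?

rvcjc

Shifts by position in virus: pos 0: v→x (+2), pos 1: i→s (+10), pos 2: r→t (+2), pos 3: u→e (+10) — repeating every 2. It's a Vigenère-style cipher with numeric key [2,10]: position i shifts by key[i mod 2].
For plaza: p+2=r, l+10=v, a+2=c, z+10=j, a+2=c.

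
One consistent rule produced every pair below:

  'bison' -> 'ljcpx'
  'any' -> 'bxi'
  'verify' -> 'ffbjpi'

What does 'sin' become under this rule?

The shift depends on letter class: consonant b→l is +10, but vowel i→j is +1. Vowels shift forward by 1 and consonants shift forward by 10.
Applying it to sin: s(cons)+10=c, i(vowel)+1=j, n(cons)+10=x.

cjx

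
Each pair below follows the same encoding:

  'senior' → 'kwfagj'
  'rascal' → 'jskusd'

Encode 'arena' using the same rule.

sjwfs

Compare letters: s→k is +18, e→w is +18, n→f is +18 — a constant shift. It's a constant shift of +18 (ROT18).
For arena: a+18=s, r+18=j, e+18=w, n+18=f, a+18=s.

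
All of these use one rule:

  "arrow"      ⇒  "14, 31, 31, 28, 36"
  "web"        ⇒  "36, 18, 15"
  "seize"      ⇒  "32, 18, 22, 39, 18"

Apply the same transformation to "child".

16, 21, 22, 25, 17

a is letter #1 and maps to 14: an offset of 13. The number is (letter's place in the alphabet, a=1) + 13.
On child: c=3→16, h=8→21, i=9→22, l=12→25, d=4→17.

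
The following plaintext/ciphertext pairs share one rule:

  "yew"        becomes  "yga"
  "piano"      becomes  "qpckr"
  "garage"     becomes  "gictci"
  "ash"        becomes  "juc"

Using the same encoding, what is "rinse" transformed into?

The output letters match the input read backwards, each shifted +2: yew reversed is wey. The word is reversed, then every letter is shifted forward by 2.
For rinse: reverse → esnir; then shift: e+2=g, s+2=u, n+2=p, i+2=k, r+2=t.

gupkt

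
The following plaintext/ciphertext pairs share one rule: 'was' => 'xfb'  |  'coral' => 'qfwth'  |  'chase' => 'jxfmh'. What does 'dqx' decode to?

The output letters match the input read backwards, each shifted +5: was reversed is saw. Read the word backwards and shift each letter +5.
Undoing it on dqx: shift back: d−5=y, q−5=l, x−5=s → yls; then reverse → sly.

sly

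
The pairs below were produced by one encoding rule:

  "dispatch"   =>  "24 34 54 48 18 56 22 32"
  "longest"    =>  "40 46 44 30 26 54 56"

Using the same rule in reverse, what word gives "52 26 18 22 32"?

With a=1..z=26, the number is 2·pos + 16.
Decoding 52 26 18 22 32: 52→(52−16)÷2=18=r, 26→(26−16)÷2=5=e, 18→(18−16)÷2=1=a, 22→(22−16)÷2=3=c, 32→(32−16)÷2=8=h.

reach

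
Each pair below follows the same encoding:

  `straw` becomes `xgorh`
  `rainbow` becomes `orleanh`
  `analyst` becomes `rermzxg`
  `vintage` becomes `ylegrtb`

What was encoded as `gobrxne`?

treason

s(18)→x(23) and t(19)→g(6) fit y≡9x+17 (mod 26); the inverse of 9 mod 26 is 3. Treating letters as 0–25, the rule is x ↦ 9x + 17 (mod 26).
Reversing it on gobrxne: g(6)→3·(6−17)≡19=t; o(14)→3·(14−17)≡17=r; b(1)→3·(1−17)≡4=e; r(17)→3·(17−17)≡0=a; x(23)→3·(23−17)≡18=s; n(13)→3·(13−17)≡14=o; e(4)→3·(4−17)≡13=n (all mod 26).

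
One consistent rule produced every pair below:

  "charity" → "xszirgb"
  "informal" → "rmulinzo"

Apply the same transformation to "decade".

Each pair mirrors across the alphabet (c↔x, h↔s, a↔z): positions sum to 25. This is the alphabet-reversal cipher (Atbash): a becomes z, b becomes y, etc.
Applying it to decade: d↔w, e↔v, c↔x, a↔z, d↔w, e↔v.

wvxzwv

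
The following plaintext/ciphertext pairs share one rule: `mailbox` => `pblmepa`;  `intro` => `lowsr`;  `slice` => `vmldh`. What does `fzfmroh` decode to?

cyclone

The shifts repeat in a cycle of length 2: positions 0,1,… shift by +3, +1, then the pattern repeats.
Reversing it on fzfmroh: f−3=c, z−1=y, f−3=c, m−1=l, r−3=o, o−1=n, h−3=e.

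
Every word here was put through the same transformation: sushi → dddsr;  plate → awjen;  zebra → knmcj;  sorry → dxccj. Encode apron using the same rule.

jacxy

The shift depends on letter class: consonant s→d is +11, but vowel u→d is +9. Two shifts are in play — +9 for a/e/i/o/u, +11 for every other letter.
On apron: a(vowel)+9=j, p(cons)+11=a, r(cons)+11=c, o(vowel)+9=x, n(cons)+11=y.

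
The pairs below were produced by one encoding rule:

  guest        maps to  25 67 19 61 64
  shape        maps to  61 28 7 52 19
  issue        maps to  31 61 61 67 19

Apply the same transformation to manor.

43 7 46 49 58

Each letter becomes 3×(its alphabet position, a=1..z=26) + 4.
On manor: m=13→43, a=1→7, n=14→46, o=15→49, r=18→58.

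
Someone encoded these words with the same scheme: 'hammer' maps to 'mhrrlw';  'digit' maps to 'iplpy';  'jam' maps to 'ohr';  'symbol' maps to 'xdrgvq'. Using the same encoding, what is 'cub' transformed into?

Vowels shift forward by 7 and consonants shift forward by 5.
For cub: c(cons)+5=h, u(vowel)+7=b, b(cons)+5=g.

hbg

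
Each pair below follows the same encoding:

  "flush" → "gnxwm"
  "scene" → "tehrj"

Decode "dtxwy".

crust

In flush: f→g is +1, l→n is +2, u→x is +3, s→w is +4 — the shift increases by 1 each position. The shift increases by 1 at each position, starting from +1: 1, 2, 3, ….
Decoding dtxwy: d−1=c, t−2=r, x−3=u, w−4=s, y−5=t.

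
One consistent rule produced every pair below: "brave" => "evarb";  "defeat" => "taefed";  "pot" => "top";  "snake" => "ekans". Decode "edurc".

crude

The output letters match the input read backwards: brave reversed is evarb. The word is simply reversed.
Decoding edurc: then reverse → crude.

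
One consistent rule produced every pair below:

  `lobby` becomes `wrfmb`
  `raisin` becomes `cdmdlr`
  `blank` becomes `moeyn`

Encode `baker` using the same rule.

A repeating key of period 3 is used — shifts +11, +3, +4 over and over.
On baker: b+11=m, a+3=d, k+4=o, e+11=p, r+3=u.

mdopu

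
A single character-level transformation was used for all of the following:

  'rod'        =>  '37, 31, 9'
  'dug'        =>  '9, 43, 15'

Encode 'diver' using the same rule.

9, 19, 45, 11, 37

r(#18)→37 and o(#15)→31: differences scale by 2, so n = 2·pos + 1. The formula is n = 2×(alphabet index, a=1) + 1.
On diver: d=4→9, i=9→19, v=22→45, e=5→11, r=18→37.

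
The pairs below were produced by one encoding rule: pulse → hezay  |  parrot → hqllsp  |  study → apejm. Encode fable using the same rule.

p(15)→h(7) and u(20)→e(4) fit y≡15x+16 (mod 26); the inverse of 15 mod 26 is 7. Treating letters as 0–25, the rule is x ↦ 15x + 16 (mod 26).
For fable: f(5)→15·5+16≡13=n; a(0)→15·0+16≡16=q; b(1)→15·1+16≡5=f; l(11)→15·11+16≡25=z; e(4)→15·4+16≡24=y (all mod 26).

nqfzy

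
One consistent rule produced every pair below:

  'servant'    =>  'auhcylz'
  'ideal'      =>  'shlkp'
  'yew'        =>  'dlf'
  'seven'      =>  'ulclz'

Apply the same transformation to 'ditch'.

ojapk

The output letters match the input read backwards, each shifted +7: servant reversed is tnavres. The word is reversed, then every letter is shifted forward by 7.
Applying it to ditch: reverse → hctid; then shift: h+7=o, c+7=j, t+7=a, i+7=p, d+7=k.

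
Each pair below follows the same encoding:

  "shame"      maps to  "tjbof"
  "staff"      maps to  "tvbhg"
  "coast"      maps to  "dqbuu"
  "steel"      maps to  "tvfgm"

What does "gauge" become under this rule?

hcvif

Shifts by position in shame: pos 0: s→t (+1), pos 1: h→j (+2), pos 2: a→b (+1), pos 3: m→o (+2) — repeating every 2. The shifts repeat in a cycle of length 2: positions 0,1,… shift by +1, +2, then the pattern repeats.
On gauge: g+1=h, a+2=c, u+1=v, g+2=i, e+1=f.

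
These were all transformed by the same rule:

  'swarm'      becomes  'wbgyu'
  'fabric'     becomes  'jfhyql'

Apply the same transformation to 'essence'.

In swarm: s→w is +4, w→b is +5, a→g is +6, r→y is +7 — the shift increases by 1 each position. Letter i (0-indexed) is shifted by i+4, so successive shifts are 4, 5, 6, ….
Applying it to essence: e+4=i, s+5=x, s+6=y, e+7=l, n+8=v, c+9=l, e+10=o.

ixylvlo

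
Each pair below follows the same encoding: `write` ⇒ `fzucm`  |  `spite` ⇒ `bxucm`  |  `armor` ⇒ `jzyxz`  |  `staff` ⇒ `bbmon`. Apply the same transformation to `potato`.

ywfjba

Shifts by position in write: pos 0: w→f (+9), pos 1: r→z (+8), pos 2: i→u (+12), pos 3: t→c (+9), pos 4: e→m (+8) — repeating every 3. The shifts repeat in a cycle of length 3: positions 0,1,… shift by +9, +8, +12, then the pattern repeats.
For potato: p+9=y, o+8=w, t+12=f, a+9=j, t+8=b, o+12=a.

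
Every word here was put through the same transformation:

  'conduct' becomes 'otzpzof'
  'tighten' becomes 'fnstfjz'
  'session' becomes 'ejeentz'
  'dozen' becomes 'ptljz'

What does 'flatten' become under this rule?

Vowels shift forward by 5 and consonants shift forward by 12.
On flatten: f(cons)+12=r, l(cons)+12=x, a(vowel)+5=f, t(cons)+12=f, t(cons)+12=f, e(vowel)+5=j, n(cons)+12=z.

rxfffjz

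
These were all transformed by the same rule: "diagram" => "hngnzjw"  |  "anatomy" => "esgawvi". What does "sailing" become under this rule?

wfosqwq

In diagram: d→h is +4, i→n is +5, a→g is +6, g→n is +7 — the shift increases by 1 each position. Each letter shifts forward by (position + 4), i.e. 4, 5, 6, … — the shift grows by one for each successive letter.
On sailing: s+4=w, a+5=f, i+6=o, l+7=s, i+8=q, n+9=w, g+10=q.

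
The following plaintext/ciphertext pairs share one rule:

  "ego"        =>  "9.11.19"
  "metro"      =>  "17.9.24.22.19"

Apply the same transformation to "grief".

11.22.13.9.10

Letters become their 1-based position plus 4 (so a→5, b→6, …).
Applying it to grief: g=7→11, r=18→22, i=9→13, e=5→9, f=6→10.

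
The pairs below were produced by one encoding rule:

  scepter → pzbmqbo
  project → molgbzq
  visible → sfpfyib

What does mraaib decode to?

Compare letters: s→p is +23, c→z is +23, e→b is +23 — a constant shift. Every letter moves 23 places later in the alphabet, wrapping around z→a.
Reversing it on mraaib: m−23=p, r−23=u, a−23=d, a−23=d, i−23=l, b−23=e.

puddle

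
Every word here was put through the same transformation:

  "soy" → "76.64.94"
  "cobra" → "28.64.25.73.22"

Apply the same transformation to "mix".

58.46.91

s(#19)→76 and o(#15)→64: differences scale by 3, so n = 3·pos + 19. With a=1..z=26, the number is 3·pos + 19.
On mix: m=13→58, i=9→46, x=24→91.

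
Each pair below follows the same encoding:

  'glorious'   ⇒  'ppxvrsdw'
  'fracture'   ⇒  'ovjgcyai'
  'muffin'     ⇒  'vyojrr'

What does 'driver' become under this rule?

Shifts by position in glorious: pos 0: g→p (+9), pos 1: l→p (+4), pos 2: o→x (+9), pos 3: r→v (+4) — repeating every 2. The shifts repeat in a cycle of length 2: positions 0,1,… shift by +9, +4, then the pattern repeats.
For driver: d+9=m, r+4=v, i+9=r, v+4=z, e+9=n, r+4=v.

mvrznv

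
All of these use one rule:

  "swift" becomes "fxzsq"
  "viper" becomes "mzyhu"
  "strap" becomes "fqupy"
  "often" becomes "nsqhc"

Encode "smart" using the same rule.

Each letter's alphabet position (a=0..z=25) is mapped through 11·x+15 mod 26 — an affine cipher.
On smart: s(18)→11·18+15≡5=f; m(12)→11·12+15≡17=r; a(0)→11·0+15≡15=p; r(17)→11·17+15≡20=u; t(19)→11·19+15≡16=q (all mod 26).

frpuq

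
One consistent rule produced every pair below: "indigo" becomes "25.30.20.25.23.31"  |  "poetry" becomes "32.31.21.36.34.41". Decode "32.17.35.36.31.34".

pastor

i is letter #9 and maps to 25: an offset of 16. Each letter is replaced by its alphabet position (a=1..z=26) + 16.
Undoing it on 32.17.35.36.31.34: 32→(32−16)÷1=16=p, 17→(17−16)÷1=1=a, 35→(35−16)÷1=19=s, 36→(36−16)÷1=20=t, 31→(31−16)÷1=15=o, 34→(34−16)÷1=18=r.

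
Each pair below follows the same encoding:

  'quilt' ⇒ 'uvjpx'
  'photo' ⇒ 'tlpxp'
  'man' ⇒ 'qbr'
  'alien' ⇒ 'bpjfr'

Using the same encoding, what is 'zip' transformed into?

The shift depends on letter class: consonant q→u is +4, but vowel u→v is +1. Two shifts are in play — +1 for a/e/i/o/u, +4 for every other letter.
For zip: z(cons)+4=d, i(vowel)+1=j, p(cons)+4=t.

djt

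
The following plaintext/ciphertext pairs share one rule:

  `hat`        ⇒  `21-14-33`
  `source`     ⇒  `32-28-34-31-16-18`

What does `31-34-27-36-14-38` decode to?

h is letter #8 and maps to 21: an offset of 13. The number is (letter's place in the alphabet, a=1) + 13.
Reversing it on 31-34-27-36-14-38: 31→(31−13)÷1=18=r, 34→(34−13)÷1=21=u, 27→(27−13)÷1=14=n, 36→(36−13)÷1=23=w, 14→(14−13)÷1=1=a, 38→(38−13)÷1=25=y.

runway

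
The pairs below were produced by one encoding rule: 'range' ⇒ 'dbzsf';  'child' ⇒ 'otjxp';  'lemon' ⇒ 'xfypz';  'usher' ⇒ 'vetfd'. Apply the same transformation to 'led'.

xfp

The shift depends on letter class: consonant r→d is +12, but vowel a→b is +1. The rule splits by letter class: vowels +1, consonants +12.
For led: l(cons)+12=x, e(vowel)+1=f, d(cons)+12=p.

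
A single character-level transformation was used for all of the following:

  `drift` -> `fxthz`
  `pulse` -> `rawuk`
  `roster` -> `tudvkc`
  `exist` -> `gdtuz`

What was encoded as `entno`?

It's a Vigenère-style cipher with numeric key [2,6,11]: position i shifts by key[i mod 3].
Undoing it on entno: e−2=c, n−6=h, t−11=i, n−2=l, o−6=i.

chili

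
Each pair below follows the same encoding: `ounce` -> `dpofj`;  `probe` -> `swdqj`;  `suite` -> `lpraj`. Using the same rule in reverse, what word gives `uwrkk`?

This is an affine cipher: with a=0,…,z=25, each position x becomes (15x+1) mod 26.
Decoding uwrkk: u(20)→7·(20−1)≡3=d; w(22)→7·(22−1)≡17=r; r(17)→7·(17−1)≡8=i; k(10)→7·(10−1)≡11=l; k(10)→7·(10−1)≡11=l (all mod 26).

drill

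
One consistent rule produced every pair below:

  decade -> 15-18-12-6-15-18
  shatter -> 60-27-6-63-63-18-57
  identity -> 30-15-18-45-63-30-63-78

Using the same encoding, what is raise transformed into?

d(#4)→15 and e(#5)→18: differences scale by 3, so n = 3·pos + 3. Each letter becomes 3×(its alphabet position, a=1..z=26) + 3.
For raise: r=18→57, a=1→6, i=9→30, s=19→60, e=5→18.

57-6-30-60-18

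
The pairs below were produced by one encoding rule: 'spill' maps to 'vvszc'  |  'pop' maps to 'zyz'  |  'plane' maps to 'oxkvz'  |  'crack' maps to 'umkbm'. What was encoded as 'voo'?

The output letters match the input read backwards, each shifted +10: spill reversed is llips. The word is reversed, then every letter is shifted forward by 10.
Undoing it on voo: shift back: v−10=l, o−10=e, o−10=e → lee; then reverse → eel.

eel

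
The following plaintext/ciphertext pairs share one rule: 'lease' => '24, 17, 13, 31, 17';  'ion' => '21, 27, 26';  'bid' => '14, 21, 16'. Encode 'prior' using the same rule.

28, 30, 21, 27, 30

l is letter #12 and maps to 24: an offset of 12. The number is (letter's place in the alphabet, a=1) + 12.
For prior: p=16→28, r=18→30, i=9→21, o=15→27, r=18→30.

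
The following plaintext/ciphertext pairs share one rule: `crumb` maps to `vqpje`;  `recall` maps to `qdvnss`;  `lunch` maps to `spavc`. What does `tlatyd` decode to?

ignite

c(2)→v(21) and r(17)→q(16) fit y≡17x+13 (mod 26); the inverse of 17 mod 26 is 23. Each letter's alphabet position (a=0..z=25) is mapped through 17·x+13 mod 26 — an affine cipher.
Decoding tlatyd: t(19)→23·(19−13)≡8=i; l(11)→23·(11−13)≡6=g; a(0)→23·(0−13)≡13=n; t(19)→23·(19−13)≡8=i; y(24)→23·(24−13)≡19=t; d(3)→23·(3−13)≡4=e (all mod 26).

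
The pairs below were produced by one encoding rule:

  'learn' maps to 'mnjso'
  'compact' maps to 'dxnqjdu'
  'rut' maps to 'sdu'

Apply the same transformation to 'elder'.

nmens

The shift depends on letter class: consonant l→m is +1, but vowel e→n is +9. Vowels shift forward by 9 and consonants shift forward by 1.
Applying it to elder: e(vowel)+9=n, l(cons)+1=m, d(cons)+1=e, e(vowel)+9=n, r(cons)+1=s.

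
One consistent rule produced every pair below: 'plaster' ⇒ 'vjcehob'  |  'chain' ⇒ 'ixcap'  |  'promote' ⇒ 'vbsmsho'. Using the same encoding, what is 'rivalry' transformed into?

p(15)→v(21) and l(11)→j(9) fit y≡3x+2 (mod 26); the inverse of 3 mod 26 is 9. Treating letters as 0–25, the rule is x ↦ 3x + 2 (mod 26).
Applying it to rivalry: r(17)→3·17+2≡1=b; i(8)→3·8+2≡0=a; v(21)→3·21+2≡13=n; a(0)→3·0+2≡2=c; l(11)→3·11+2≡9=j; r(17)→3·17+2≡1=b; y(24)→3·24+2≡22=w (all mod 26).

bancjbw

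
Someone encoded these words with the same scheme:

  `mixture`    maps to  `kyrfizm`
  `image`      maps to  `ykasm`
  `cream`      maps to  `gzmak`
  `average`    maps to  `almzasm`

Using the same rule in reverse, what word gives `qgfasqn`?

m(12)→k(10) and i(8)→y(24) fit y≡3x+0 (mod 26); the inverse of 3 mod 26 is 9. Treating letters as 0–25, the rule is x ↦ 3x + 0 (mod 26).
Undoing it on qgfasqn: q(16)→9·(16−0)≡14=o; g(6)→9·(6−0)≡2=c; f(5)→9·(5−0)≡19=t; a(0)→9·(0−0)≡0=a; s(18)→9·(18−0)≡6=g; q(16)→9·(16−0)≡14=o; n(13)→9·(13−0)≡13=n (all mod 26).

octagon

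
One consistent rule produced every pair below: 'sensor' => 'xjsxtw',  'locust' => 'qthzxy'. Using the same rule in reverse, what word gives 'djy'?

Compare letters: s→x is +5, e→j is +5, n→s is +5 — a constant shift. This is a Caesar cipher with shift 5.
Decoding djy: d−5=y, j−5=e, y−5=t.

yet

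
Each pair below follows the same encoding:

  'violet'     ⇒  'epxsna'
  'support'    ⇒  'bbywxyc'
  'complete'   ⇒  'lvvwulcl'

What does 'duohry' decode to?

Shifts by position in violet: pos 0: v→e (+9), pos 1: i→p (+7), pos 2: o→x (+9), pos 3: l→s (+7) — repeating every 2. The shifts repeat in a cycle of length 2: positions 0,1,… shift by +9, +7, then the pattern repeats.
Undoing it on duohry: d−9=u, u−7=n, o−9=f, h−7=a, r−9=i, y−7=r.

unfair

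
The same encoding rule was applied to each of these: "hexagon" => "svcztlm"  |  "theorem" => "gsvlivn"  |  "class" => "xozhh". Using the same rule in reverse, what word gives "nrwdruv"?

Each pair mirrors across the alphabet (h↔s, e↔v, x↔c): positions sum to 25. Letters are reflected about the middle of the alphabet (position → 25−position): Atbash.
Decoding nrwdruv: n↔m, r↔i, w↔d, d↔w, r↔i, u↔f, v↔e.

midwife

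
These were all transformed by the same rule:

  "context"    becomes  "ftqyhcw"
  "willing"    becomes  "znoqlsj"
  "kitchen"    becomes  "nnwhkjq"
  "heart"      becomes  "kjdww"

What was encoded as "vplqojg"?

Shifts by position in context: pos 0: c→f (+3), pos 1: o→t (+5), pos 2: n→q (+3), pos 3: t→y (+5) — repeating every 2. The shifts repeat in a cycle of length 2: positions 0,1,… shift by +3, +5, then the pattern repeats.
Decoding vplqojg: v−3=s, p−5=k, l−3=i, q−5=l, o−3=l, j−5=e, g−3=d.

skilled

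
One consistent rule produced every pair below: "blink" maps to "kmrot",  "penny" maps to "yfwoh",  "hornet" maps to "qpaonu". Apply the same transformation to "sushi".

The shifts repeat in a cycle of length 2: positions 0,1,… shift by +9, +1, then the pattern repeats.
For sushi: s+9=b, u+1=v, s+9=b, h+1=i, i+9=r.

bvbir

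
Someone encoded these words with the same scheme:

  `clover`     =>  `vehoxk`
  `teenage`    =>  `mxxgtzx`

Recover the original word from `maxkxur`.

thereby

Every letter moves 19 places later in the alphabet, wrapping around z→a.
Reversing it on maxkxur: m−19=t, a−19=h, x−19=e, k−19=r, x−19=e, u−19=b, r−19=y.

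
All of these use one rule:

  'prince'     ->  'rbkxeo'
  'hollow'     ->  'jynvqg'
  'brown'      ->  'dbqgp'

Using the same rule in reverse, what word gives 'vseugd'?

A repeating key of period 2 is used — shifts +2, +10 over and over.
Decoding vseugd: v−2=t, s−10=i, e−2=c, u−10=k, g−2=e, d−10=t.

ticket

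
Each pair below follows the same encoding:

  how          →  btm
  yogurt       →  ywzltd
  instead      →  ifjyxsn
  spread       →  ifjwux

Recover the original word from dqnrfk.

The output letters match the input read backwards, each shifted +5: how reversed is woh. The word is reversed, then every letter is shifted forward by 5.
Decoding dqnrfk: shift back: d−5=y, q−5=l, n−5=i, r−5=m, f−5=a, k−5=f → ylimaf; then reverse → family.

family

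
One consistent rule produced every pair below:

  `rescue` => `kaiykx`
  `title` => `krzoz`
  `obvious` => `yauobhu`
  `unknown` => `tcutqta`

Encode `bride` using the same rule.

Read the word backwards and shift each letter +6.
Applying it to bride: reverse → edirb; then shift: e+6=k, d+6=j, i+6=o, r+6=x, b+6=h.

kjoxh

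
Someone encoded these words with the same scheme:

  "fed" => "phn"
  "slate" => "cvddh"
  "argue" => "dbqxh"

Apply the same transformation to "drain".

The shift depends on letter class: consonant f→p is +10, but vowel e→h is +3. The rule splits by letter class: vowels +3, consonants +10.
On drain: d(cons)+10=n, r(cons)+10=b, a(vowel)+3=d, i(vowel)+3=l, n(cons)+10=x.

nbdlx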